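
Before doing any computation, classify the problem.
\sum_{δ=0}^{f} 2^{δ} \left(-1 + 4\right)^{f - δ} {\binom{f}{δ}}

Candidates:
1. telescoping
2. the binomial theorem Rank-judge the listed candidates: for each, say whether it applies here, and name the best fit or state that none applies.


Best approach: the binomial theorem — the binomial coefficients weight matched powers of 2 and (-1 + 4), which is exactly the expansion of a binomial power.
- telescoping: as presented, consecutive terms share no shifted copy to cancel against — no rewrite is on display to change that.
- the binomial theorem: yes — fits the structure here.


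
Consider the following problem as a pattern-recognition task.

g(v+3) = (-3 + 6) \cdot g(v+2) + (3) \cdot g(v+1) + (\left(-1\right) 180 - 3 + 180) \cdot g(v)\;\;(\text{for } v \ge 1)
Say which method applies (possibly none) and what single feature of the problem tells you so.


Best approach: the characteristic-root method — the recurrence treats every index alike (constant coefficients, no forcing) — precisely the regime where r^v trials close it.


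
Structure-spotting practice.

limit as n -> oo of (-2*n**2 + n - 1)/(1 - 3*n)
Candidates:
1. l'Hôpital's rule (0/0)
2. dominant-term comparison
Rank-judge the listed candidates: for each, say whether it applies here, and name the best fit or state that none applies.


Best approach: dominant-term comparison — growth-rate triage: the leading powers of n decide the limit, everything else is noise.
- l'Hôpital's rule (0/0): as a single quotient the expression runs to ∞/∞ at the limit point — an at-infinity form of the rule would apply, though the leading-growth comparison is the direct reading.
- dominant-term comparison: applies; the problem has the shape this method handles.


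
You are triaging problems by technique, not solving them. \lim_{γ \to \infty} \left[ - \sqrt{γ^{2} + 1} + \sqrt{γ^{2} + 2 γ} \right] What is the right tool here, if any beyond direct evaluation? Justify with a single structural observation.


Method: conjugate multiplication — the difference \sqrt{γ^{2} + 2 γ} - \sqrt{γ^{2} + 1} is an ∞ − ∞ stalemate; its conjugate partner breaks the tie.


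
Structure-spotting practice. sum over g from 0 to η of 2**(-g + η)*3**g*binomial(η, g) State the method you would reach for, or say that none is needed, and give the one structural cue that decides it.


Diagnosis: the binomial theorem — binomial(η, g) weighting matched powers of 3 and 2 is the expanded form of (3 + 2)^η — fold it back up.


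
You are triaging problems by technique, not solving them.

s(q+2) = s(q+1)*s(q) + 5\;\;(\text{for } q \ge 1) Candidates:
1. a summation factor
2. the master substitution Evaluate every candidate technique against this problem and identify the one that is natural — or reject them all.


Best approach: no special technique — no ansatz, no master substitution, no summation factor survives the nonlinearity here.
- a summation factor: the recursion is nonlinear — outside the first-order linear family a summation factor addresses.
- the master substitution — with no divided-index recursive call, reindexing by powers of a base buys nothing.


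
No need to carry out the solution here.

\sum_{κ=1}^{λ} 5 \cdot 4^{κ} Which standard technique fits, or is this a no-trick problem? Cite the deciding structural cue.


Method: the geometric series formula — term-over-term division gives 4 every time — index-free ratio, geometric sum formula applies.


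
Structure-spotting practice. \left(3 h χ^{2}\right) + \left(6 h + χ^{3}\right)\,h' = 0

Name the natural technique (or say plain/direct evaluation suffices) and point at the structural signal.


Technique: the exact-equation method — checking ∂/∂h of 3 h χ^{2} against ∂/∂χ of 6 h + χ^{3}: they match — the equation is exact as it stands.


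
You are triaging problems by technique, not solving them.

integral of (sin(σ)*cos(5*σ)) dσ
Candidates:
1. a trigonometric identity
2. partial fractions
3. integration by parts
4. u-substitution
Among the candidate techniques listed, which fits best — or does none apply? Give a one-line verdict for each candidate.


Best approach: a trigonometric identity — apply product-to-sum to sin(σ)*cos(5*σ): two clean single-angle terms replace one awkward product.
- a trigonometric identity: a fit — the right tool for this form.
- partial fractions — there is no rational-function structure to decompose.
- integration by parts: not the fit here: there is no polynomial factor to ladder down — parts can still close the trigonometric product by recursion, though the identity rewrite is the direct route.
- u-substitution — no subexpression of the integrand serves as a whole-integral substitution inner — individual terms may offer their own, but none carries its derivative as a factor of the full integrand; a working change of variable would have to be constructed from outside the expression.


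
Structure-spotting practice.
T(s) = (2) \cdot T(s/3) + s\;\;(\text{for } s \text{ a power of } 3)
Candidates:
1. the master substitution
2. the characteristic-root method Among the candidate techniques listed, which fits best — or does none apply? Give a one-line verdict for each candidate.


Technique: the master substitution — the argument shrinks by the factor 3, so measure the index on a logarithmic scale and the recursion becomes a shift.
- the master substitution — a fit — the right tool for this form.
- the characteristic-root method — a divided-index call is not the fixed-shift linear shape that characteristic roots solve.


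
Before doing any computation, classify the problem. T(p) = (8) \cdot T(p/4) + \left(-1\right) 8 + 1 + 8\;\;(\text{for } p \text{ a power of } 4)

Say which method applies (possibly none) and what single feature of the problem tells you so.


Technique: the master substitution — treat m = log base 4 of p as the new clock: one recursion step advances m by one while p scales by 4.


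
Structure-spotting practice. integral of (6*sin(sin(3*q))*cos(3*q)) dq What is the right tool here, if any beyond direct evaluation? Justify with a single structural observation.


Verdict: u-substitution — collected, the integrand has one factor that is, up to a constant, the derivative of an inner expression the rest depends on — substitute for that inner expression.


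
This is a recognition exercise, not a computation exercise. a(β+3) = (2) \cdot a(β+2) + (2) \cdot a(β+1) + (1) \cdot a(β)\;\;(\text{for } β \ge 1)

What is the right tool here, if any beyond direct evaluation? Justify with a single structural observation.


Verdict: the characteristic-root method — the recurrence is linear and homogeneous with constant coefficients, so the ansatz r^β turns it into a polynomial equation for r.


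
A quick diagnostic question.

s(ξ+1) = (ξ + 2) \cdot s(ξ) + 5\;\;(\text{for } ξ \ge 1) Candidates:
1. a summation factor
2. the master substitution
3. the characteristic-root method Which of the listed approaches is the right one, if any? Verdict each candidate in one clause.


Verdict: a summation factor — because the multiplier ξ + 2 is index-dependent, divide through by its running product and sum the resulting differences.
- a summation factor — a fit — the right tool for this form.
- the master substitution — this is shift-type recursion, outside the divide-and-conquer template.
- the characteristic-root method: the coefficients change with the index, which the root method cannot absorb.


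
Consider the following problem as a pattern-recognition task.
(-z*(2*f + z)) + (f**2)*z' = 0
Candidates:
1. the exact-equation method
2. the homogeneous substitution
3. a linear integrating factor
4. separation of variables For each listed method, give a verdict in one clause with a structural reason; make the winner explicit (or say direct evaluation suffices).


Verdict: the homogeneous substitution — the slope is degree-zero homogeneous: the ratio substitution v = z/f collapses it. A Bernoulli substitution is a fair alternative on this equation directly; the homogeneous reading takes it as given.
- the exact-equation method — the mixed-partials test fails on this split — it is not an exact differential as presented.
- the homogeneous substitution — applies; the problem has the shape this method handles.
- a linear integrating factor: the unknown enters nonlinearly (through a power, a denominator, or a transcendental function), which the linear integrating-factor recipe cannot absorb as-is — any repair would come from a preliminary substitution, not the factor.
- separation of variables: no algebra isolates the independent variable on one side and the unknown on the other.


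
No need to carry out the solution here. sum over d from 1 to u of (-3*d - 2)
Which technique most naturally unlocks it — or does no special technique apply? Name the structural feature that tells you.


Diagnosis: no special technique — recognize the absence of structure: constant-multiple powers of d summed plainly, no special method required.


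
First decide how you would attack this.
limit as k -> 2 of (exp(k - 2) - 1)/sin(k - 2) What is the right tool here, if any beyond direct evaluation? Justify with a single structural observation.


Method: l'Hôpital's rule (0/0) — substituting 2 gives 0 over 0; differentiate top and bottom once and re-evaluate. Known elementary limits would finish this too — the rule just bypasses the case analysis.


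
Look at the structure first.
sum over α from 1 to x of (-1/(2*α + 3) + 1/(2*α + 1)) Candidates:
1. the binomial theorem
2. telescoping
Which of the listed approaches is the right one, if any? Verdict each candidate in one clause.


Method: telescoping — a difference of consecutive values of one function (1/(2*α + 1) at one index and the next) — telescoping by construction.
- the binomial theorem — no binomial coefficients pair up with complementary powers here.
- telescoping: applies; the problem has the shape this method handles.


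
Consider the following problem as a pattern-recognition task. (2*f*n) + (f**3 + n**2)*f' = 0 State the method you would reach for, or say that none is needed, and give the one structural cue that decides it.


Best approach: the exact-equation method — d/df of 2*f*n equals d/dn of f**3 + n**2: the form is a total differential of one potential — integrate it exactly.


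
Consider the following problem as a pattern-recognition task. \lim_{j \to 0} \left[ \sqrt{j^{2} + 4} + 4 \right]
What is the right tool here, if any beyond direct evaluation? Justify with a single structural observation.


Diagnosis: no special technique — the expression is continuous at the evaluation point — substitute directly; no indeterminate form appears.


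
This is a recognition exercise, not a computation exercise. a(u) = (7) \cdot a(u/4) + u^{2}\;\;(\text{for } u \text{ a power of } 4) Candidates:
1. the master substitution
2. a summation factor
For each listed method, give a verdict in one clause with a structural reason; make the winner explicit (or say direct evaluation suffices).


Technique: the master substitution — the argument contracts 4-fold per step: reindex u exponentially and solve the linear recurrence in the new index.
- the master substitution: a fit — the right tool for this form.
- a summation factor — the recursion divides its index rather than shifting it — there is no previous-term chain for a summation factor to telescope.


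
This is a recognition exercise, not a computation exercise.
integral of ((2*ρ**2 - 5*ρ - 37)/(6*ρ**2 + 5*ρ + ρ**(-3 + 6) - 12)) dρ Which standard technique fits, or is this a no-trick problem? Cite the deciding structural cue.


Best approach: partial fractions — a proper rational integrand whose denominator splits into simpler factors — decompose into partial fractions first.


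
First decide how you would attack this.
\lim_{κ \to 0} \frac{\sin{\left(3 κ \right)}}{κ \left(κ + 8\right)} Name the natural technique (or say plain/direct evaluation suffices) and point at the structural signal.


Technique: l'Hôpital's rule (0/0) — substituting 0 gives 0 over 0; differentiate top and bottom once and re-evaluate. One could equally expand both pieces locally and compare leading terms; the rule does that in one stroke.


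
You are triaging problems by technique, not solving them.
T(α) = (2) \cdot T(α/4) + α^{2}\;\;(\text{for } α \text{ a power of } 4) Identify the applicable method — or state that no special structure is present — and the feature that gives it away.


Best approach: the master substitution — treat m = log base 4 of α as the new clock: one recursion step advances m by one while α scales by 4.


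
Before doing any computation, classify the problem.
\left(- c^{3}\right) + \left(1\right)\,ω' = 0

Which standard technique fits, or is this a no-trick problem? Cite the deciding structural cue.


Diagnosis: no special technique — the slope is a pure function of c; integrate both sides and be done.


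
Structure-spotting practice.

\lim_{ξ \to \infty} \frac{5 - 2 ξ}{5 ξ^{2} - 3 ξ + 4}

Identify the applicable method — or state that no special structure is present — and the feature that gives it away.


Method: dominant-term comparison — divide through by the highest power of ξ; every lower-order term dies and the dominant terms decide the limit. Viewed as a single quotient this is an ∞/∞ form — an at-infinity application of l'Hôpital's rule would also resolve it; comparing leading growth reads the answer without differentiating.


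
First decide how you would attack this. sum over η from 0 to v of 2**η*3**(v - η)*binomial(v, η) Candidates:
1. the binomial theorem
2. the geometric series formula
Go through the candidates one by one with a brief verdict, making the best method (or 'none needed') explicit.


Method: the binomial theorem — binomial coefficients against complementary powers of 2 and 3: recognize the binomial expansion and resum.
- the binomial theorem: yes, a natural case for it.
- the geometric series formula: consecutive terms are not related by a fixed multiplier.


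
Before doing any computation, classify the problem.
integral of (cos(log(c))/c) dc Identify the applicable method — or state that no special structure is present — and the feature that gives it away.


Best approach: u-substitution — collected, the integrand has one factor that is, up to a constant, the derivative of an inner expression the rest depends on — substitute for that inner expression.


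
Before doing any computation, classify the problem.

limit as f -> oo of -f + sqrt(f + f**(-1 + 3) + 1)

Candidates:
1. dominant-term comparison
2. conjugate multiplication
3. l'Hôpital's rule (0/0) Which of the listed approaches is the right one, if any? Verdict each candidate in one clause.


Method: conjugate multiplication — this difference gives up after one conjugate multiplication — the radical structure cancels against its conjugate.
- dominant-term comparison — leading-power comparison does not apply to this form.
- conjugate multiplication — applies; the problem has the shape this method handles.
- l'Hôpital's rule (0/0): no quotient structure at all: the clash is ∞ minus ∞, which rationalizing converts into a tractable ratio.


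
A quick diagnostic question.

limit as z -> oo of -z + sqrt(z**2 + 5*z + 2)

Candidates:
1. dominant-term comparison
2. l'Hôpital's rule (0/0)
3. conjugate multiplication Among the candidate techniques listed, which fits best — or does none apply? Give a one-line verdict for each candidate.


Method: conjugate multiplication — neither sqrt(z**2 + 5*z + 2) nor z converges alone, so rewrite their difference as a conjugate-rationalized quotient first.
- dominant-term comparison: no dominant-degree comparison decides it.
- l'Hôpital's rule (0/0) — no quotient structure at all: the clash is ∞ minus ∞, which rationalizing converts into a tractable ratio.
- conjugate multiplication — applies; the problem has the shape this method handles.


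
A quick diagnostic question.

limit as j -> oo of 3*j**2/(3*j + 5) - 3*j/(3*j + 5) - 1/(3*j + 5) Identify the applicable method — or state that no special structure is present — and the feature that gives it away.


Technique: dominant-term comparison — growth-rate triage: the leading powers of j decide the limit, everything else is noise. As a single quotient, the ∞/∞ shape would yield to repeated differentiation as well — the growth comparison gets there in one look.


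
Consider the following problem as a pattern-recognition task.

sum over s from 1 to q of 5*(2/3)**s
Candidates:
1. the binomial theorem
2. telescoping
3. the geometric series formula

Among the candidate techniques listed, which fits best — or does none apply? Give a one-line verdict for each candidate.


Technique: the geometric series formula — each term is 2/3 times the previous one, so the geometric-series formula applies directly.
- the binomial theorem — the summand does not match any term pattern of an expanded binomial power.
- telescoping — the summand is not presented as a shifted difference — a telescoping rewrite may exist, but the displayed structure does not offer one.
- the geometric series formula: yes — fits the structure here.


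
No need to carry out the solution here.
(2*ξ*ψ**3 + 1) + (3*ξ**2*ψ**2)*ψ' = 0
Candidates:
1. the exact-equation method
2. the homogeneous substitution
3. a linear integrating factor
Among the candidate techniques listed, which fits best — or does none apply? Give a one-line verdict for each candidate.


Diagnosis: the exact-equation method — check exactness first: here it holds (2*ξ*ψ**3 + 1, 3*ξ**2*ψ**2 have matching cross partials), so no integrating factor is needed.
- the exact-equation method: applicable, and directly so.
- the homogeneous substitution: the ratio of the variables does not determine the slope.
- a linear integrating factor — the unknown enters nonlinearly (through a power, a denominator, or a transcendental function), which the linear integrating-factor recipe cannot absorb as-is — any repair would come from a preliminary substitution, not the factor.


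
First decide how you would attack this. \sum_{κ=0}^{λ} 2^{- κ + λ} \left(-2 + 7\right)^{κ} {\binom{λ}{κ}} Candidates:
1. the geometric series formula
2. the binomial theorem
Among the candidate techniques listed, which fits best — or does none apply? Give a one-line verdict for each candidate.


Best approach: the binomial theorem — the binomial coefficients weight matched powers of (-2 + 7) and 2, which is exactly the expansion of a binomial power.
- the geometric series formula: dividing successive terms gives an index-dependent quantity, not a constant.
- the binomial theorem — yes, a natural case for it.


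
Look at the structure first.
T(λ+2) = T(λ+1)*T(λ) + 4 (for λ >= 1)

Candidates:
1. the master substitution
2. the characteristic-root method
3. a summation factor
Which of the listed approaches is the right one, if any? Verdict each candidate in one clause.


Diagnosis: no special technique — the map from one term to the next is curved, not linear, so linear closed-form machinery does not attach.
- the master substitution — with no divided-index recursive call, reindexing by powers of a base buys nothing.
- the characteristic-root method — the recursion is nonlinear in the sequence values, so no linear-modes ansatz applies.
- a summation factor — the recursion is nonlinear — outside the first-order linear family a summation factor addresses.


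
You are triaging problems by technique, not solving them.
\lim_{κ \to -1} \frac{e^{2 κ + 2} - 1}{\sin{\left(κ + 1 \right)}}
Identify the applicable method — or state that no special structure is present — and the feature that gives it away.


Technique: l'Hôpital's rule (0/0) — plug in -1: top and bottom both hit zero, so differentiate each and retry. The standard small-argument limits would also carry it; the rule is the systematic route.


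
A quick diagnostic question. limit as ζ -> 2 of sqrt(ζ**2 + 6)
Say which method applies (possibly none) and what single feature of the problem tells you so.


Technique: no special technique — nothing blocks direct substitution at 2: plug in and finish.


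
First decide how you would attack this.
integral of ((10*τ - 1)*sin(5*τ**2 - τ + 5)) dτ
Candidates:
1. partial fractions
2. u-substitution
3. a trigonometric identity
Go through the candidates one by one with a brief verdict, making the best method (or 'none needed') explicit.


Technique: u-substitution — read it as f(5*τ**2 - τ + 5) times a constant multiple of d(5*τ**2 - τ + 5): one substitution, u = 5*τ**2 - τ + 5, finishes it.
- partial fractions: there is no rational-function structure to decompose.
- u-substitution: yes — fits the structure here.
- a trigonometric identity: the trigonometric factor has no even power to reduce and no cross-frequency product to convert — the standard power-reduction and product-to-sum identities do not engage it.


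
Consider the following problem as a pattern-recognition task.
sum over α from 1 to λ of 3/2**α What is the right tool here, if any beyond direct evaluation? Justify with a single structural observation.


Best approach: the geometric series formula — consecutive terms stand in a fixed index-free ratio — the geometric sum formula closes it.


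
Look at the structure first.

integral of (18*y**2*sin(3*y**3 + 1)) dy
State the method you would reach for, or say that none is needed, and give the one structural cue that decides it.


Technique: u-substitution — set u = 3*y**3 + 1: a constant multiple of its derivative, namely 18*y**2, is present as a factor once the integrand is collected, so the du is sitting there waiting.


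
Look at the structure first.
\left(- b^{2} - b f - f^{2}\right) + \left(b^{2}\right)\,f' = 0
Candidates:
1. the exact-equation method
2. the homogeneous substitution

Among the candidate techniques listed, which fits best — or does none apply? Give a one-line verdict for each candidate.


Technique: the homogeneous substitution — solved for the derivative, the right side is unchanged under scaling b and f together — it depends only on the ratio f/b, so substitute a single ratio variable.
- the exact-equation method: the mixed-partials test fails on this split — it is not an exact differential as presented.
- the homogeneous substitution — yes, a natural case for it.


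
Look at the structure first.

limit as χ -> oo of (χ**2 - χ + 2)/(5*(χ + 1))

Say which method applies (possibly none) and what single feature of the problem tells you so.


Diagnosis: dominant-term comparison — divide through by the highest power of χ; every lower-order term dies and the dominant terms decide the limit. l'Hôpital's at-infinity variant applies to the expression viewed as a single quotient; the leading-term comparison is the direct route.


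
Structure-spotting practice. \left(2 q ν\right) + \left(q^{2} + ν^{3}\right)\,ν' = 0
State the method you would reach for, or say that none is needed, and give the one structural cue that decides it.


Diagnosis: the exact-equation method — because the two cross partials coincide, the form is conservative as written — recover its potential in (q, ν).


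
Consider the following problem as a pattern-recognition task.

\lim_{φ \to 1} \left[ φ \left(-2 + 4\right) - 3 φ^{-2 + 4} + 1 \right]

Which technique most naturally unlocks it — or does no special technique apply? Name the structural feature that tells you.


Diagnosis: no special technique — no zero denominators, no indeterminate clash at 1 — substitute and read off the value.


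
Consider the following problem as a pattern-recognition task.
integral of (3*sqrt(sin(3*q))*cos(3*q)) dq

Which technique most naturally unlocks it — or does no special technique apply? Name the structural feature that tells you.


Technique: u-substitution — collected, the integrand has one factor that is, up to a constant, the derivative of an inner expression the rest depends on — substitute for that inner expression.


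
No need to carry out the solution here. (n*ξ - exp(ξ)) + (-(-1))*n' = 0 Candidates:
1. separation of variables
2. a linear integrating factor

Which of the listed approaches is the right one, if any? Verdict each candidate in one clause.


Technique: a linear integrating factor — first power of n, nonzero forcing: the integrating-factor recipe applies verbatim with p = ξ.
- separation of variables: no division isolates the independent variable from the unknown.
- a linear integrating factor — a fit — the right tool for this form.


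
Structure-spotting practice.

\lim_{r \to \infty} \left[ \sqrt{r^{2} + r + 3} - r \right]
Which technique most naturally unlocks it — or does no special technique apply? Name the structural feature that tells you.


Method: conjugate multiplication — the ∞ − ∞ radical form is the exact trigger for the conjugate maneuver.


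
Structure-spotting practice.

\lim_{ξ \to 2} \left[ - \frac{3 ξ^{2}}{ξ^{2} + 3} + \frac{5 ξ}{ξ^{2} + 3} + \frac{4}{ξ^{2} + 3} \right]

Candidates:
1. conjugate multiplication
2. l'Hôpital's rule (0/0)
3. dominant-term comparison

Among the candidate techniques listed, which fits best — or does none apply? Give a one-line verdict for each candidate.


Diagnosis: no special technique — no denominator vanishes and nothing blows up at 2: direct substitution is the whole computation.
- conjugate multiplication: no divergent radical difference is present for a conjugate pair to cancel.
- l'Hôpital's rule (0/0) — substituting the point produces a determinate value, not a 0 over 0 clash.
- dominant-term comparison — no ranking of term growth rates resolves the limit here.


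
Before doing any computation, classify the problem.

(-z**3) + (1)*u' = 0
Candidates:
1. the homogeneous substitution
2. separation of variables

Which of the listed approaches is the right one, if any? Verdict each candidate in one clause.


Verdict: no special technique — solved for the derivative, no u appears — this is antidifferentiation in z wearing ODE clothing.
- the homogeneous substitution — the ratio of the variables does not determine the slope.
- separation of variables: with no unknown in the slope, separating variables is a formality — the equation integrates directly.


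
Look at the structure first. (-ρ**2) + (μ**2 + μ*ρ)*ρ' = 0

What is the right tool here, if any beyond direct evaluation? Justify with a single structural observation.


Verdict: the homogeneous substitution — solved for the derivative, the right side is unchanged under scaling μ and ρ together — it depends only on the ratio ρ/μ, so substitute a single ratio variable. Rewriting — with the variables' roles exchanged where the shape demands it — would expose a Bernoulli structure too; the homogeneous substitution simply reads the degrees directly.


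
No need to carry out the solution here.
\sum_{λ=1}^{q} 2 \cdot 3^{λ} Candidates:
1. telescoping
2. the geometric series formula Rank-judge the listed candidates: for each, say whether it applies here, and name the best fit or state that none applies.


Best approach: the geometric series formula — each term is 3 times the previous one, so the geometric-series formula applies directly.
- telescoping: as presented, consecutive terms share no shifted copy to cancel against — no rewrite is on display to change that.
- the geometric series formula: yes, a natural case for it.


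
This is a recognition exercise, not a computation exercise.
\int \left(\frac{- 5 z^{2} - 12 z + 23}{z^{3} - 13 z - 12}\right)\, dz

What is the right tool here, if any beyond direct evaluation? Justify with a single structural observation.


Method: partial fractions — the integrand is a proper rational function and its denominator z^{3} - 13 z - 12 factors into distinct pieces, so it splits into simple fractions.


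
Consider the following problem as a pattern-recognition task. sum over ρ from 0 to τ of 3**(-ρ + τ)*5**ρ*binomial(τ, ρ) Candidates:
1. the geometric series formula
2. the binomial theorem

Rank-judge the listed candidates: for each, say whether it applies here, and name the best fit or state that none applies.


Verdict: the binomial theorem — terms weighting binomial(τ, ρ) against matched powers of 5 and 3 reassemble into (5 + 3)^τ by the binomial theorem.
- the geometric series formula — the term-to-term ratio changes with the index, so the geometric formula cannot close it.
- the binomial theorem: yes, a natural case for it.


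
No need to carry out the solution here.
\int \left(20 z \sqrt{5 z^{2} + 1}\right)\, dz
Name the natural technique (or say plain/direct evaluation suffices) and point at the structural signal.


Best approach: u-substitution — the only nontrivial dependence routes through 5 z^{2} + 1, whose derivative supplies the leftover factor up to a constant multiple — u = 5 z^{2} + 1 flattens it.


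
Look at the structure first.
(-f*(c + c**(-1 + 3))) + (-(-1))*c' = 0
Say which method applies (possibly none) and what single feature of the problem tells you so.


Technique: separation of variables — a product of single-variable factors, f and (c + c**(-1 + 3)) — the textbook separable form. This doubles as a Bernoulli equation in the unknown as written; dividing and integrating works on it directly.


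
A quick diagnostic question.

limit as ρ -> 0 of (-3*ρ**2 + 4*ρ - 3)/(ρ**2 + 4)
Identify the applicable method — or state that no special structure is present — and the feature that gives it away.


Method: no special technique — the function is continuous at 0; evaluation is itself the limit, no machinery required.


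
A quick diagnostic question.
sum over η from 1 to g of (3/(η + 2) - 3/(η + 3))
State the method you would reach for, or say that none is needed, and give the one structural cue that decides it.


Best approach: telescoping — this sum is a zipper: each term contributes 3/(η + 2) and removes the next index's value, which the following term puts back, closing term by term.


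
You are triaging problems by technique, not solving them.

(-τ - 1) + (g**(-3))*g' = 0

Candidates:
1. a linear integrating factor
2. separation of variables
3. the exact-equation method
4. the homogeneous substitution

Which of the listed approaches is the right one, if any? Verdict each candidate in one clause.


Technique: separation of variables — all dependence on the two variables factors apart, the defining separable shape.
- a linear integrating factor: the unknown enters nonlinearly (through a power, a denominator, or a transcendental function), which the linear integrating-factor recipe cannot absorb as-is — any repair would come from a preliminary substitution, not the factor.
- separation of variables: yes, a natural case for it.
- the exact-equation method: any potential here is of the trivial single-variable kind; the exact method earns its name only with genuine cross terms.
- the homogeneous substitution — the slope changes under joint rescaling, failing the degree-zero test.


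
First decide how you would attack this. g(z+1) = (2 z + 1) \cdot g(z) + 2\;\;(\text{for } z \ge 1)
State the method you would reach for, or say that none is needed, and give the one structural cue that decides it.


Verdict: a summation factor — one step of memory with a weight 2 z + 1 that changes as the index grows — the summation-factor construction is built for this.


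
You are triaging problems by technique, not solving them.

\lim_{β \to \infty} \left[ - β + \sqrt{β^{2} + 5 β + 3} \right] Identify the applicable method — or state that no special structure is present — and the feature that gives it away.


Method: conjugate multiplication — \sqrt{β^{2} + 5 β + 3} and β both blow up, but their difference is tame once the conjugate rationalizes it.


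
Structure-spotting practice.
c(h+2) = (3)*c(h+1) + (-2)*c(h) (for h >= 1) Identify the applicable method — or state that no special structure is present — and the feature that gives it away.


Diagnosis: the characteristic-root method — no index-dependence in the weights and nothing inhomogeneous: classic characteristic-equation setup.


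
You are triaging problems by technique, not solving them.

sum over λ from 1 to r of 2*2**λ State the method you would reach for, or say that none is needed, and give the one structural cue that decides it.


Best approach: the geometric series formula — each summand is the previous one scaled by 2; that constant multiplier is itself the geometric structure.


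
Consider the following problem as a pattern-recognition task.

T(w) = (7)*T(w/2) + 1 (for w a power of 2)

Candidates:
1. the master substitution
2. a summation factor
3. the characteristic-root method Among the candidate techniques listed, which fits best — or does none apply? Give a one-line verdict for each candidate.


Diagnosis: the master substitution — the index is divided (w/2), not shifted — substitute w = 2^m to straighten it into a shift recurrence.
- the master substitution: applicable, and directly so.
- a summation factor: the recursion divides its index rather than shifting it — there is no previous-term chain for a summation factor to telescope.
- the characteristic-root method: a divided-index call is not the fixed-shift linear shape that characteristic roots solve.


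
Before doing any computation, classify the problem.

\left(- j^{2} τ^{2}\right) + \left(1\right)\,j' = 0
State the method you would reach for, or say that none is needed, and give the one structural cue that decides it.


Best approach: separation of variables — solved for the derivative, the right side splits multiplicatively into a function of each variable alone — divide and integrate each side.


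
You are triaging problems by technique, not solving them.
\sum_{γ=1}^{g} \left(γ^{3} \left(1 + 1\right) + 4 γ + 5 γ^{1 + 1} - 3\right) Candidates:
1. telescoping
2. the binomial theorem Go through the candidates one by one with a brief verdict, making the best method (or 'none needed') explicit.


Best approach: no special technique — nothing telescopes and nothing is geometric; polynomial terms in γ sum term by term.
- telescoping — in the displayed form, no term reappears at a neighboring index to cancel against.
- the binomial theorem: the summand does not match any term pattern of an expanded binomial power.


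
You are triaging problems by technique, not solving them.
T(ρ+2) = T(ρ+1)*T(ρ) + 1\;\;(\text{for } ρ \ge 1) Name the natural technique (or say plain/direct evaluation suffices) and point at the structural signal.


Diagnosis: no special technique — the recurrence is nonlinear in the sequence terms; no linear-recurrence method fits it as written — one iterates or studies it directly.


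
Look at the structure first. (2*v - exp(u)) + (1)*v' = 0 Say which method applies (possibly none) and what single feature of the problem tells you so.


Verdict: a linear integrating factor — linear in the unknown with genuine forcing: multiply through by the exponential of the integrated coefficient and the left side closes into one derivative.


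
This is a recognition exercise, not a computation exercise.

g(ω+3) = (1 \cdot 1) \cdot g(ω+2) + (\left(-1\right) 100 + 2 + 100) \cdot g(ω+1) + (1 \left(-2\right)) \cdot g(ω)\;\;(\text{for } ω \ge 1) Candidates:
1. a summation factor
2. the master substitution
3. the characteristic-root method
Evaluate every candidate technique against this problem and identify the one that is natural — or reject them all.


Technique: the characteristic-root method — constant coefficients and linearity mean the ansatz r^ω reduces it to solving the characteristic polynomial.
- a summation factor: a summation factor telescopes one-step recursions; this one carries higher-order memory.
- the master substitution — there is no divide-the-index recursive argument.
- the characteristic-root method: yes, a natural case for it.


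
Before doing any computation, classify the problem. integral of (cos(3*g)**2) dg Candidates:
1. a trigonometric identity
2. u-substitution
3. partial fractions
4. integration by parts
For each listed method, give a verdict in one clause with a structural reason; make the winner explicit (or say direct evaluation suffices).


Technique: a trigonometric identity — cos(3*g)**2 is an even power — the power-reduction identity rewrites it into first-degree cosines.
- a trigonometric identity — applies; the problem has the shape this method handles.
- u-substitution: no subexpression of the integrand pairs with its own derivative as a factor — individual terms may offer their own substitutions, but any change of variable covering the whole integral would have to be constructed from outside the expression.
- partial fractions: there is no rational-function structure to decompose.
- integration by parts — not the fit here: there is no polynomial factor to ladder down — parts can still close the trigonometric product by recursion, though the identity rewrite is the direct route.


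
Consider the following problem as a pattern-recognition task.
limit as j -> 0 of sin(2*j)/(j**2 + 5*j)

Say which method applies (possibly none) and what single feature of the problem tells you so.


Technique: l'Hôpital's rule (0/0) — plug in 0: top and bottom both hit zero, so differentiate each and retry. A first-order expansion at the point is an equally standard path; the rule packages it.


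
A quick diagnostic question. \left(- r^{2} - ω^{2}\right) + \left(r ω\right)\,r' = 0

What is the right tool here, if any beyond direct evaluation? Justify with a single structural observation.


Diagnosis: the homogeneous substitution — scaling ω and r together leaves the slope fixed — it depends only on r/ω, so substitute the ratio. A Bernoulli substitution is a fair alternative on this equation directly; the homogeneous reading takes it as given.


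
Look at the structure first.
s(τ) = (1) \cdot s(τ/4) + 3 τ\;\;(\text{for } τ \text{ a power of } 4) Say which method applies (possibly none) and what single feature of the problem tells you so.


Verdict: the master substitution — the argument contracts 4-fold per step: reindex τ exponentially and solve the linear recurrence in the new index.


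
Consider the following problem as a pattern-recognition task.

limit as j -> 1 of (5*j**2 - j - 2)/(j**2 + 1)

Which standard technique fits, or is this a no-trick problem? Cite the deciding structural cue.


Verdict: no special technique — no denominator vanishes and nothing blows up at 1: direct substitution is the whole computation.


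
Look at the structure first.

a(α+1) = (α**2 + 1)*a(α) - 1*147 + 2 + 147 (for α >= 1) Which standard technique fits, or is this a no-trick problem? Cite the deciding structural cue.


Method: a summation factor — the coefficient α**2 + 1 drifts with the index, so no fixed root exists; normalizing by the cumulative product telescopes it.


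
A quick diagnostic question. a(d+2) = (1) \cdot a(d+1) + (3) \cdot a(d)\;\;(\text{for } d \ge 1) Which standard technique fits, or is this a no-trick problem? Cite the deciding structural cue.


Verdict: the characteristic-root method — because shifting d leaves the equation's coefficients unchanged, exponential trials reduce it to algebra.


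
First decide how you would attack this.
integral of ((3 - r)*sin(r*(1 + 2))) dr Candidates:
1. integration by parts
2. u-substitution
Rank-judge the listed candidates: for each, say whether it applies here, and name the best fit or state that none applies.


Method: integration by parts — a polynomial factor 3 - r multiplies sin(r*(1 + 2)); differentiating 3 - r lowers its degree while sin(r*(1 + 2)) integrates cleanly, so parts wins.
- integration by parts: a fit — the right tool for this form.
- u-substitution — no subexpression of the integrand serves as a whole-integral substitution inner — individual terms may offer their own, but none carries its derivative as a factor of the full integrand; a working change of variable would have to be constructed from outside the expression.
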